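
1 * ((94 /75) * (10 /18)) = 0.70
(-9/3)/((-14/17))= 51/14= 3.64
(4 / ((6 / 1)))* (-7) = -14 / 3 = -4.67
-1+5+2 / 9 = 38 / 9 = 4.22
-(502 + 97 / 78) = -39253 / 78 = -503.24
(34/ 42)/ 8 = 17/ 168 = 0.10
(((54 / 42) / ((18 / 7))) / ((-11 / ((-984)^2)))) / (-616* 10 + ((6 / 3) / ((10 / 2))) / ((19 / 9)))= 22996080 / 3218501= 7.14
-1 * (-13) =13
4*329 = 1316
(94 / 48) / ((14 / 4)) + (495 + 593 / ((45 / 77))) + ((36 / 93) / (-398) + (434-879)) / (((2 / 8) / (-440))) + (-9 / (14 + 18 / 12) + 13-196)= 6098092022557 / 7772940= 784528.38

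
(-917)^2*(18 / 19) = 15136002 / 19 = 796631.68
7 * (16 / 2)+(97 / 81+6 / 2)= 4876 / 81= 60.20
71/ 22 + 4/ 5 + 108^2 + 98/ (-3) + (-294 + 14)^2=29711669/ 330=90035.36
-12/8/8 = -3/16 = -0.19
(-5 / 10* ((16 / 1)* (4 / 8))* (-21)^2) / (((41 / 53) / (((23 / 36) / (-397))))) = 59731 / 16277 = 3.67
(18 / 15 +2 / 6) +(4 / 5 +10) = 37 / 3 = 12.33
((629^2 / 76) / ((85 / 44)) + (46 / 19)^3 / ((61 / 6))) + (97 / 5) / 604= 681363863815 / 252712996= 2696.20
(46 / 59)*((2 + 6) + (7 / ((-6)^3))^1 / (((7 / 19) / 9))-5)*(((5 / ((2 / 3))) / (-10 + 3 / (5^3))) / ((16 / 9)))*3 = -2.18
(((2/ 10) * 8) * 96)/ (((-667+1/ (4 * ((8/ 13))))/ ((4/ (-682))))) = 49152/ 36369355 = 0.00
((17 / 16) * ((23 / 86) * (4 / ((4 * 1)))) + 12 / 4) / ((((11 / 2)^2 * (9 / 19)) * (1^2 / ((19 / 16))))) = 1631359 / 5993856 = 0.27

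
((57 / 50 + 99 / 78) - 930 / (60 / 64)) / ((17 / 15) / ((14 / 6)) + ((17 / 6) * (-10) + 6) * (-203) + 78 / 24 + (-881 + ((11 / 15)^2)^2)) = -18235683900 / 67383684199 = -0.27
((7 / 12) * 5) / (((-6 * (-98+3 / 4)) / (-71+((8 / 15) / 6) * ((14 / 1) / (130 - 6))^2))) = -10746211 / 30280149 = -0.35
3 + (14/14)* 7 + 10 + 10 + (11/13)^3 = 30.61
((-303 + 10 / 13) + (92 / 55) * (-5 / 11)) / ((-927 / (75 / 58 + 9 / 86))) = 276907505 / 606113079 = 0.46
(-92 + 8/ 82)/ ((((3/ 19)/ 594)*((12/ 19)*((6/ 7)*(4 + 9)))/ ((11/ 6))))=-48005419/ 533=-90066.45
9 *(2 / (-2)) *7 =-63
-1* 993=-993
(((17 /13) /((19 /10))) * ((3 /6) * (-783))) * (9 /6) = -199665 /494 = -404.18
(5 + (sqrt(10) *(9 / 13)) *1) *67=603 *sqrt(10) / 13 + 335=481.68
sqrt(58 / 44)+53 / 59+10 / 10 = sqrt(638) / 22+112 / 59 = 3.05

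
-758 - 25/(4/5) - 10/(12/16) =-9631/12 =-802.58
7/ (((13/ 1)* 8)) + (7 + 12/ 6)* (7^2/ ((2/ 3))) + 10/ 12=206669/ 312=662.40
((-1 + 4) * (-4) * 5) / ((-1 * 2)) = 30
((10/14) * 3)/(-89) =-15/623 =-0.02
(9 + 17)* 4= 104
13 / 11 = 1.18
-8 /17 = -0.47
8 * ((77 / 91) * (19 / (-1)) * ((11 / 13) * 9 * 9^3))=-120669912 / 169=-714023.15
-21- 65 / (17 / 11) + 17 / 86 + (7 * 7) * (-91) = -6610961 / 1462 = -4521.86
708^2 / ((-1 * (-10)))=250632 / 5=50126.40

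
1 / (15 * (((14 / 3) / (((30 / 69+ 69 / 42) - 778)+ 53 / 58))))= -11.07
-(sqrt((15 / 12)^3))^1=-5 * sqrt(5) / 8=-1.40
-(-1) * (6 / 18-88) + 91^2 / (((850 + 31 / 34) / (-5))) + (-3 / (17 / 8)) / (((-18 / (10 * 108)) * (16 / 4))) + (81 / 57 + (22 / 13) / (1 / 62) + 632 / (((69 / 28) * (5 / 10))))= 201221638338 / 399152741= 504.12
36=36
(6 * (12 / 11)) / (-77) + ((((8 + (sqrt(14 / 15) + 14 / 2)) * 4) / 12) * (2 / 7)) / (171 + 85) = -0.08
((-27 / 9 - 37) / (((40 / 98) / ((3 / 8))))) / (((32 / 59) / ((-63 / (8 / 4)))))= 546399 / 256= 2134.37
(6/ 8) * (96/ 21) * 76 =1824/ 7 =260.57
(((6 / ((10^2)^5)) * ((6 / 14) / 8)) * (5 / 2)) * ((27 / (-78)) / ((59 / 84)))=-0.00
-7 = -7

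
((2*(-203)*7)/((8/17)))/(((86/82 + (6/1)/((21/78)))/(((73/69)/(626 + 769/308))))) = -38970724639/89450576661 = -0.44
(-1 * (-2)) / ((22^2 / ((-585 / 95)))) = -117 / 4598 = -0.03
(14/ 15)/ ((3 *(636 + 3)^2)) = 14/ 18374445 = 0.00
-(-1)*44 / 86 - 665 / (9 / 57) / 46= -540269 / 5934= -91.05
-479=-479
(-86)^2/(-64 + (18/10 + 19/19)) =-18490/153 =-120.85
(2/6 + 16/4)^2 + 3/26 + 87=24779/234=105.89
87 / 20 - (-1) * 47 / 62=3167 / 620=5.11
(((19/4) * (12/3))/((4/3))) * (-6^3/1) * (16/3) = -16416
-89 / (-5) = 89 / 5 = 17.80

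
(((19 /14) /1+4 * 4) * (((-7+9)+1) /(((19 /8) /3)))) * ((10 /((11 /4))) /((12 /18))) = 524880 /1463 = 358.77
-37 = -37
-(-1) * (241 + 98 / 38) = 4628 / 19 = 243.58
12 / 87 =4 / 29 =0.14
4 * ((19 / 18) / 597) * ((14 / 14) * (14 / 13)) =532 / 69849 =0.01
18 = 18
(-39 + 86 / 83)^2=9928801 / 6889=1441.25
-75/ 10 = -15/ 2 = -7.50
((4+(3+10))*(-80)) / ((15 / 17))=-4624 / 3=-1541.33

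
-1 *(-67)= 67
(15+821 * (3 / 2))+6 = 2505 / 2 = 1252.50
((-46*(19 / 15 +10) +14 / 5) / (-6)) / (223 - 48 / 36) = 3866 / 9975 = 0.39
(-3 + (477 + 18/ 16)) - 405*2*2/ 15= 2937/ 8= 367.12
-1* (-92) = 92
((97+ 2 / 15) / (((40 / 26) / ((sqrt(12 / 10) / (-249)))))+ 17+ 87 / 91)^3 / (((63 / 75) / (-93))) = -104890996829144825647 / 163527544498500+ 1682446262436522579887 * sqrt(30) / 309776185309500000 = -611679.36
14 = 14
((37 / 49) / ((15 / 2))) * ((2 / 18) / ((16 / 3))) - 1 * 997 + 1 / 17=-298962091 / 299880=-996.94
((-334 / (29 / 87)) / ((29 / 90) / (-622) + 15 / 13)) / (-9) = 96.53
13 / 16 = 0.81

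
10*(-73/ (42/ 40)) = -14600/ 21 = -695.24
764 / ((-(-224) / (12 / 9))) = 191 / 42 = 4.55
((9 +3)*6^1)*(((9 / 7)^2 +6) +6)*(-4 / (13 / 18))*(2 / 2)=-3468096 / 637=-5444.42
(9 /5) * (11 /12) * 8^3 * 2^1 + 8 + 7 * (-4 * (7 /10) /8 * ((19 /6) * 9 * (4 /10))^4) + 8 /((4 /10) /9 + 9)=-201877287943 /5087500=-39681.04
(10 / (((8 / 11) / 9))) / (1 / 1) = 495 / 4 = 123.75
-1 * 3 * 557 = -1671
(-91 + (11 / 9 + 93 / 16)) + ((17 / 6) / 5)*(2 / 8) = -83.82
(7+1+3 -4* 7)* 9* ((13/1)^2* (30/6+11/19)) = -2740842/19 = -144254.84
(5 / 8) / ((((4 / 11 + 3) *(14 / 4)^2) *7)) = 55 / 25382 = 0.00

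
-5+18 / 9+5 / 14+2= -9 / 14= -0.64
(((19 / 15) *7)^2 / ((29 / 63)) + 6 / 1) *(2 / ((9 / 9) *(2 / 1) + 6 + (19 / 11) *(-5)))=-2819806 / 5075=-555.63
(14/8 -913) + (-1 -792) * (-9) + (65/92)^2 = 52698973/8464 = 6226.25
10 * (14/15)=28/3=9.33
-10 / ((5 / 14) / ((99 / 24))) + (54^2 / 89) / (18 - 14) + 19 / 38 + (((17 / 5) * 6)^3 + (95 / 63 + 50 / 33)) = 64651975441 / 7709625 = 8385.88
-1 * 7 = -7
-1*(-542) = 542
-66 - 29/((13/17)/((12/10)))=-7248/65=-111.51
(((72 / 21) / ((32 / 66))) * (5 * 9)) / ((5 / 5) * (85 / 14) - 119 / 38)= 84645 / 782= 108.24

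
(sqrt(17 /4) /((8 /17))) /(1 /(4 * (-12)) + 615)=51 * sqrt(17) /29519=0.01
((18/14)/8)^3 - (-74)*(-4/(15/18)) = -311890371/878080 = -355.20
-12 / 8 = -3 / 2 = -1.50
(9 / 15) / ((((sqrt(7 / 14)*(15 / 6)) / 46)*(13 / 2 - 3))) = 552*sqrt(2) / 175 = 4.46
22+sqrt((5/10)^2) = 45/2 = 22.50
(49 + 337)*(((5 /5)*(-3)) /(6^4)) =-193 /216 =-0.89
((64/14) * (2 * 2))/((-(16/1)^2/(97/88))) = -97/1232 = -0.08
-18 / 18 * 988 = -988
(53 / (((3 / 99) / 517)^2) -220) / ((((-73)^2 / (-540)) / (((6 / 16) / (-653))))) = 6247983192165 / 6959674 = 897740.78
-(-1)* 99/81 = 11/9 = 1.22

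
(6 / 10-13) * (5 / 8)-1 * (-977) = 3877 / 4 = 969.25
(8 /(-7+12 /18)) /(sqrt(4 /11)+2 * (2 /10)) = 330 /133 - 150 * sqrt(11) /133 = -1.26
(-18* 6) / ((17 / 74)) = -7992 / 17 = -470.12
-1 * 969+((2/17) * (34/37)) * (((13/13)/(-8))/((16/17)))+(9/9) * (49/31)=-35508687/36704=-967.43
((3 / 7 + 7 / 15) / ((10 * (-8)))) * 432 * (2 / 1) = -1692 / 175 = -9.67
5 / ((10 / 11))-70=-129 / 2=-64.50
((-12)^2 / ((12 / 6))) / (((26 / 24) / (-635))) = -548640 / 13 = -42203.08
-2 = -2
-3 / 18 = -1 / 6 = -0.17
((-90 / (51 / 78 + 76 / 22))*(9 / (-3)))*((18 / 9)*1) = 30888 / 235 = 131.44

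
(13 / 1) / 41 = 13 / 41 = 0.32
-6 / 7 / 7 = -0.12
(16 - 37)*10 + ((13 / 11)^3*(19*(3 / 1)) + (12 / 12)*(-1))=-155612 / 1331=-116.91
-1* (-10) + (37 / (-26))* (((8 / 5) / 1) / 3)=1802 / 195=9.24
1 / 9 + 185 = 1666 / 9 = 185.11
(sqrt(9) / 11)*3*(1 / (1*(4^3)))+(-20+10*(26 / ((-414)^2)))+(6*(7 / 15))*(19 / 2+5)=3109223693 / 150828480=20.61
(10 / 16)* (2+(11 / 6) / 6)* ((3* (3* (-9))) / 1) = -3735 / 32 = -116.72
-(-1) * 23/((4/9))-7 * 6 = 39/4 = 9.75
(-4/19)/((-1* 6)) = 2/57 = 0.04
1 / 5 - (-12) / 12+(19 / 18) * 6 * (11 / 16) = 1333 / 240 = 5.55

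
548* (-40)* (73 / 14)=-800080 / 7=-114297.14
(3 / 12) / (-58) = -1 / 232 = -0.00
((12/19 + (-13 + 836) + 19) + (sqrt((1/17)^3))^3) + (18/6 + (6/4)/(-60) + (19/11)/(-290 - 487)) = 845.60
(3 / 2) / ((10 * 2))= 3 / 40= 0.08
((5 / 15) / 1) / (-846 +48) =-1 / 2394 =-0.00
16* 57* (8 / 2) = 3648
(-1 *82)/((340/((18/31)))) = -369/2635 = -0.14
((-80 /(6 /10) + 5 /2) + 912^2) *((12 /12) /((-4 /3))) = -4989679 /8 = -623709.88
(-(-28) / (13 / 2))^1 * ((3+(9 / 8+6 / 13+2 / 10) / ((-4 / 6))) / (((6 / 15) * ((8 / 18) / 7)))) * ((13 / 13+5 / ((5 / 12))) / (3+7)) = 146853 / 2080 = 70.60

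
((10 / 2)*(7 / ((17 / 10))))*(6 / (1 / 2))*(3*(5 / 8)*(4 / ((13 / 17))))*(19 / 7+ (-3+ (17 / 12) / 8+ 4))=9429.09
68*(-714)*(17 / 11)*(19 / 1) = -15682296 / 11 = -1425663.27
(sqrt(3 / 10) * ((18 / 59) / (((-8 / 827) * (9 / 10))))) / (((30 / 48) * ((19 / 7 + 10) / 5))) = -11578 * sqrt(30) / 5251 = -12.08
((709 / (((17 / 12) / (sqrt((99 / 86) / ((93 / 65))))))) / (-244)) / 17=-2127 * sqrt(5718570) / 46998914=-0.11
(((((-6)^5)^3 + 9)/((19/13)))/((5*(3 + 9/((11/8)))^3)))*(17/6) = -15367264821707513/73316250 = -209602439.05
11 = 11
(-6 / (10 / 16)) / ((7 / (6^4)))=-62208 / 35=-1777.37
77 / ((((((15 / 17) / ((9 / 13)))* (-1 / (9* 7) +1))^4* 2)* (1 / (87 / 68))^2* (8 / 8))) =214918742021589837 / 8440538649920000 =25.46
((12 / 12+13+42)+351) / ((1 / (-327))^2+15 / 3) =81.40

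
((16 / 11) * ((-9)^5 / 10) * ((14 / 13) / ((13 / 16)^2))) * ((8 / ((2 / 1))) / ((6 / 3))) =-3386105856 / 120835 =-28022.56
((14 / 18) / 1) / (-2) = -7 / 18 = -0.39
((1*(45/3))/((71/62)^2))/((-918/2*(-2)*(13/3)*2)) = 4805/3342183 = 0.00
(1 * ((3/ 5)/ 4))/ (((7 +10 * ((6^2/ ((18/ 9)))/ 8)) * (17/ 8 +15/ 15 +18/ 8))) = 12/ 12685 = 0.00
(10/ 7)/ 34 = 5/ 119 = 0.04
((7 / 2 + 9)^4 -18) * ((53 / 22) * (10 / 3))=103439305 / 528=195907.77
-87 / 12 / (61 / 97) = -2813 / 244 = -11.53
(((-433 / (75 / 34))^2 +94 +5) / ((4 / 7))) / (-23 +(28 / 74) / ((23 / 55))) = -3059.61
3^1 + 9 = 12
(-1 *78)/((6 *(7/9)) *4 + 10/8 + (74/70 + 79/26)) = -425880/131107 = -3.25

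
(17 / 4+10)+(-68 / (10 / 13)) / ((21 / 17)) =-24071 / 420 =-57.31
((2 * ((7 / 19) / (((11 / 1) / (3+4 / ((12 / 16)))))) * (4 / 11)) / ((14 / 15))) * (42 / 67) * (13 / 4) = 68250 / 154033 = 0.44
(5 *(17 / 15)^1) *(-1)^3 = -17 / 3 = -5.67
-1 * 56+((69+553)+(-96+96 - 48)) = 518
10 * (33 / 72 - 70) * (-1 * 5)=41725 / 12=3477.08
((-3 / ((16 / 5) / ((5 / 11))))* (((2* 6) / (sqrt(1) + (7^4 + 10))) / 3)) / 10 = -5 / 70752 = -0.00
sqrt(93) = 9.64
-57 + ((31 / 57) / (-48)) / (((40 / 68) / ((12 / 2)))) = -260447 / 4560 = -57.12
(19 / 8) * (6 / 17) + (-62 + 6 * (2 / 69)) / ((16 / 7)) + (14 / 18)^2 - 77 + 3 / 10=-129605003 / 1266840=-102.31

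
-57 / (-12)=19 / 4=4.75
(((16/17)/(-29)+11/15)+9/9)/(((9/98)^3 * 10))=5919156488/26954775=219.60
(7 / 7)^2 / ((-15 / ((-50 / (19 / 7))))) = 70 / 57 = 1.23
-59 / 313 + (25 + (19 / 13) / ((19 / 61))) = 120051 / 4069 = 29.50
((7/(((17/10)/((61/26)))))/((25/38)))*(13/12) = 8113/510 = 15.91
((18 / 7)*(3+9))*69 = 14904 / 7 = 2129.14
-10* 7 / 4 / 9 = -1.94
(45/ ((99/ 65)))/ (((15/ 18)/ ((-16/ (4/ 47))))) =-6665.45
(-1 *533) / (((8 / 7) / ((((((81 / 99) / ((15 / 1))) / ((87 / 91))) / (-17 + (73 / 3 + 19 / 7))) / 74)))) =-0.04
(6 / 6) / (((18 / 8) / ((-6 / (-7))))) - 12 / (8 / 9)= -551 / 42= -13.12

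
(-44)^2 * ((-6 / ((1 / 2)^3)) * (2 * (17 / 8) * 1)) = -394944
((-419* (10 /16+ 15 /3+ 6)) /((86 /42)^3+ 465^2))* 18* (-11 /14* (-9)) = -45934026831 /16020313856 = -2.87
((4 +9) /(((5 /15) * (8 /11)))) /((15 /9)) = 1287 /40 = 32.18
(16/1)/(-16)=-1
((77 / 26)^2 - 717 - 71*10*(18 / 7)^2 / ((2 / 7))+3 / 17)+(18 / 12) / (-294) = -2412845490 / 140777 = -17139.49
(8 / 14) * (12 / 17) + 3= 3.40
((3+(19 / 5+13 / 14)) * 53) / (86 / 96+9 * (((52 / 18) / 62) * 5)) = 21332712 / 155855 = 136.88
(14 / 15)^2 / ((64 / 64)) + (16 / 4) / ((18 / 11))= 746 / 225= 3.32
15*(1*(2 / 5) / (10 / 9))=27 / 5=5.40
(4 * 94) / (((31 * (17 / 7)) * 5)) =2632 / 2635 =1.00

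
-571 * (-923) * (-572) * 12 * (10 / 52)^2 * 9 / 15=-80271180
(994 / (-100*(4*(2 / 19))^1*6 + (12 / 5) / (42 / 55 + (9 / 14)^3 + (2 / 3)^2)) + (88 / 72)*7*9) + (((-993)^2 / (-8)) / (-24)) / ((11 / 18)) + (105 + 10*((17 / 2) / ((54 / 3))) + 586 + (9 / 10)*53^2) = 18430688262842983 / 1575179765280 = 11700.69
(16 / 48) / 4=1 / 12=0.08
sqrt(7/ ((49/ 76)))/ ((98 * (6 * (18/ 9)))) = sqrt(133)/ 4116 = 0.00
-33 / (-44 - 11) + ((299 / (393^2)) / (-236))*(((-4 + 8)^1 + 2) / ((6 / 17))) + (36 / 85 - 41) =-123857409727 / 3098246940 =-39.98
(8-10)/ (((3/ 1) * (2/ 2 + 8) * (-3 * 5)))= 2/ 405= 0.00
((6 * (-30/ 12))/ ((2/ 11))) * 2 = -165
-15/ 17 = -0.88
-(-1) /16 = 1 /16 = 0.06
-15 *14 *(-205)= 43050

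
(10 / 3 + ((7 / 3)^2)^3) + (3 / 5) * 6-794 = -2280613 / 3645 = -625.68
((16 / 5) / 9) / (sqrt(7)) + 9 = 16*sqrt(7) / 315 + 9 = 9.13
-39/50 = -0.78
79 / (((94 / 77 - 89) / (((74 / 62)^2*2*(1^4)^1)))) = -16655254 / 6495399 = -2.56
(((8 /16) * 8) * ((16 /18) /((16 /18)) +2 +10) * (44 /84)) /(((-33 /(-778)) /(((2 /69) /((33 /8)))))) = 647296 /143451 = 4.51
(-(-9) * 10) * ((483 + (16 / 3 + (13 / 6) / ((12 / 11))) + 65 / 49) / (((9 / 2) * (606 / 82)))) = 355578035 / 267246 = 1330.53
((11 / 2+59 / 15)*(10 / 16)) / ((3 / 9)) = 283 / 16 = 17.69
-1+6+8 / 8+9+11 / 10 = 161 / 10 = 16.10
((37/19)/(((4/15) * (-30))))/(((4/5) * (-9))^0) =-37/152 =-0.24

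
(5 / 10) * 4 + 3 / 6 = 5 / 2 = 2.50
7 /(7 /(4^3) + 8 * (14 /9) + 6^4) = 4032 /753727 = 0.01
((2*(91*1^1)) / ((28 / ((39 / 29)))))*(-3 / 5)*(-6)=4563 / 145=31.47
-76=-76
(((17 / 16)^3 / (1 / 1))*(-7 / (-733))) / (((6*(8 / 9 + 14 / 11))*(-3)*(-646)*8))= 22253 / 390644105216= 0.00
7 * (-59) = -413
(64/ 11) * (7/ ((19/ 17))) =7616/ 209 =36.44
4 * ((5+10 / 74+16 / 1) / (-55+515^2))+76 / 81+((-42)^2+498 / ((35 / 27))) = 2149.11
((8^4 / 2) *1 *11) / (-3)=-22528 / 3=-7509.33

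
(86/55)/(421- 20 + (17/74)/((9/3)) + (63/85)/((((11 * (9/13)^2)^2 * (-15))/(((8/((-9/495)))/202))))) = 23897322756/6129781294877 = 0.00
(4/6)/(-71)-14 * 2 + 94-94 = -5966/213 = -28.01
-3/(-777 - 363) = 1/380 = 0.00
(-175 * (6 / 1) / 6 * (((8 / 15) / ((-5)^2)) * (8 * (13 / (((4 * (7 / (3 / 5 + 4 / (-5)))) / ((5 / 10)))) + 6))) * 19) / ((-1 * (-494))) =-6668 / 975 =-6.84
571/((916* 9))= 0.07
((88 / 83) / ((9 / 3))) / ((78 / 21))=308 / 3237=0.10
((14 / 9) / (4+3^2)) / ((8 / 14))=49 / 234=0.21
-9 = -9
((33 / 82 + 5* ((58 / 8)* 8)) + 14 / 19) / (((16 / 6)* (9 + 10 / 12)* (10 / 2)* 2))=816471 / 735376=1.11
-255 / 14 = -18.21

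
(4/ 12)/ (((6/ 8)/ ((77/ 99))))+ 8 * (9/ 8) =757/ 81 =9.35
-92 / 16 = -23 / 4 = -5.75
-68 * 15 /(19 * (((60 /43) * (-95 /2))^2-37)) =-1885980 /153027653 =-0.01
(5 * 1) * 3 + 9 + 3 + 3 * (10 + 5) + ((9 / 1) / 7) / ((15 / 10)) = 510 / 7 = 72.86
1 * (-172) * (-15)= 2580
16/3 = 5.33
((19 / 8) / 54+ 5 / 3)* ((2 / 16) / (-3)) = -739 / 10368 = -0.07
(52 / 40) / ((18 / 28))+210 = 9541 / 45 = 212.02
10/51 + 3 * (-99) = -15137/51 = -296.80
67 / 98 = 0.68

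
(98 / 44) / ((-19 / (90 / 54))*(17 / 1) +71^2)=245 / 533192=0.00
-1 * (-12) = 12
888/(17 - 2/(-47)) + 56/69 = 108320/2047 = 52.92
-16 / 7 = -2.29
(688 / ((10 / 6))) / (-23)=-2064 / 115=-17.95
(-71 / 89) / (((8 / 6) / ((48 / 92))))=-639 / 2047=-0.31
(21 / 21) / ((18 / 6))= 1 / 3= 0.33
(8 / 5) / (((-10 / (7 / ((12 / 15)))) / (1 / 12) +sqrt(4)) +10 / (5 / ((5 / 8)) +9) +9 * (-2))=-476 / 8665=-0.05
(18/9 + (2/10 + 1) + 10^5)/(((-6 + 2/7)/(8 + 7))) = -1312542/5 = -262508.40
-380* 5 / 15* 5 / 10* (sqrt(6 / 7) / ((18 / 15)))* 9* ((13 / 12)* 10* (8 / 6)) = -61750* sqrt(42) / 63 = -6352.15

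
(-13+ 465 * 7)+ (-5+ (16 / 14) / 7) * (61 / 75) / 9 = 35738231 / 11025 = 3241.56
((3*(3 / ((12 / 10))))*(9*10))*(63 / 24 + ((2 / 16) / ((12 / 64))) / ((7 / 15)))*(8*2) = 306450 / 7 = 43778.57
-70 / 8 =-35 / 4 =-8.75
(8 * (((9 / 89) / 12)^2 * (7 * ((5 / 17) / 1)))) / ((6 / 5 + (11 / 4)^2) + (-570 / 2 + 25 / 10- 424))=-12600 / 7516419083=-0.00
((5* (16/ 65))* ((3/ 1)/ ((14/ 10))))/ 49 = 240/ 4459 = 0.05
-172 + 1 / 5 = -859 / 5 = -171.80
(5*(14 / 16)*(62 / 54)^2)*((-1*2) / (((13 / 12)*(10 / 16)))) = -53816 / 3159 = -17.04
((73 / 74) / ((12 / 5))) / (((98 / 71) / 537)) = 159.91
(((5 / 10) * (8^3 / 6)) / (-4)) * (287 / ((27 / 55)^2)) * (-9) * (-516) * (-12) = 19113740800 / 27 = 707916325.93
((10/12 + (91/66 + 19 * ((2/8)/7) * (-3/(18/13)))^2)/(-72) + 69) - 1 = 67.99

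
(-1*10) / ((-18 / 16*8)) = 1.11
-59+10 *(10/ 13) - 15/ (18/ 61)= -7967/ 78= -102.14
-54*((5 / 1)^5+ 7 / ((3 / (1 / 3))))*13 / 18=-121905.33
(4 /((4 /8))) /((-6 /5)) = -20 /3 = -6.67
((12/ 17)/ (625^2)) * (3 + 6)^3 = 8748/ 6640625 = 0.00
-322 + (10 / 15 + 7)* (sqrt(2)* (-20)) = -322 - 460* sqrt(2) / 3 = -538.85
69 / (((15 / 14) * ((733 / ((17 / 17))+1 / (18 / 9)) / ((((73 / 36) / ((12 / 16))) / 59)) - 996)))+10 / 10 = 11004587 / 10957575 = 1.00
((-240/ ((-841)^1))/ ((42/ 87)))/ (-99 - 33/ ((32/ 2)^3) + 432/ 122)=-0.01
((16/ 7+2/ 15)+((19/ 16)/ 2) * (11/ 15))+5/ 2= 5997/ 1120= 5.35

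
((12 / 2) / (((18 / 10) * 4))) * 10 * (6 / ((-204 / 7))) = -175 / 102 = -1.72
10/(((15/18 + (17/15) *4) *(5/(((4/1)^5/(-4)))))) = -15360/161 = -95.40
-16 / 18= -8 / 9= -0.89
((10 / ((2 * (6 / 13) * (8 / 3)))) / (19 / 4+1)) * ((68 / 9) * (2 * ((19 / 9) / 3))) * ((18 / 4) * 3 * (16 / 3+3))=524875 / 621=845.21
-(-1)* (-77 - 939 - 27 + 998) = -45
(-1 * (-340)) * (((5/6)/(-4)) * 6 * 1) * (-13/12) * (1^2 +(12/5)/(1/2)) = 32045/12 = 2670.42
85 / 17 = 5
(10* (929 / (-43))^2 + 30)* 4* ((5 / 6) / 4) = 21714700 / 5547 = 3914.67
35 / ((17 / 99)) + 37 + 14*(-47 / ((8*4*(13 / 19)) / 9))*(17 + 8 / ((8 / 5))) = -10094657 / 1768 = -5709.65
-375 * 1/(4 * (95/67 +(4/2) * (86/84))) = -27.05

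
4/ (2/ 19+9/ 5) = 380/ 181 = 2.10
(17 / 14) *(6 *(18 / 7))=918 / 49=18.73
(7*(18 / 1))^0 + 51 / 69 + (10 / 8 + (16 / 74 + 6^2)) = 133455 / 3404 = 39.21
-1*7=-7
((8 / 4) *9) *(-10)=-180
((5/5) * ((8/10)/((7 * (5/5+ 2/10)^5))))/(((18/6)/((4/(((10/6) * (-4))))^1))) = -125/13608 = -0.01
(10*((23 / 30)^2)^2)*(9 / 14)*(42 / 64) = 1.46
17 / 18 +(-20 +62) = 773 / 18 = 42.94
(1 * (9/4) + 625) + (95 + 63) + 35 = 3281/4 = 820.25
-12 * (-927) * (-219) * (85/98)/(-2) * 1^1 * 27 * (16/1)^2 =357822593280/49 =7302501903.67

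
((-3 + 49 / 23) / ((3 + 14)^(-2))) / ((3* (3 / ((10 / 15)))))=-11560 / 621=-18.62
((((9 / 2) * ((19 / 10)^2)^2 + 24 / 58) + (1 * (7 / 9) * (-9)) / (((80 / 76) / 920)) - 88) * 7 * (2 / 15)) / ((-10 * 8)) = 24956583533 / 348000000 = 71.71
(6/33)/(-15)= -2/165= -0.01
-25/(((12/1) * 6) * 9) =-25/648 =-0.04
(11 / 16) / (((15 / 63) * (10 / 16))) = 4.62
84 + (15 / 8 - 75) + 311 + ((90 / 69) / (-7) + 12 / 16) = 415301 / 1288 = 322.44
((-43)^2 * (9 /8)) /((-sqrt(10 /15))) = -16641 * sqrt(6) /16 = -2547.62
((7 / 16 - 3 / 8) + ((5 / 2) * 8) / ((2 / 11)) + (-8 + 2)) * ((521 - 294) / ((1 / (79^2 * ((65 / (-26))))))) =-11794085775 / 32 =-368565180.47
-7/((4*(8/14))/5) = -245/16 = -15.31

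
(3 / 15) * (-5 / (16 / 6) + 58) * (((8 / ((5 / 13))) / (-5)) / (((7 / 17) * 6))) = -99229 / 5250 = -18.90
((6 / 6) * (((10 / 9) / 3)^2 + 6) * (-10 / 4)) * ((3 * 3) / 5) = -27.62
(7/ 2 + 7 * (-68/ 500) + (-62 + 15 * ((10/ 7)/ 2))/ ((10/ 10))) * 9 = -438.64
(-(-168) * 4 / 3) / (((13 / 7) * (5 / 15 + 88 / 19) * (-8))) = -11172 / 3679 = -3.04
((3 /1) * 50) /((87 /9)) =450 /29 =15.52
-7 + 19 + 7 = 19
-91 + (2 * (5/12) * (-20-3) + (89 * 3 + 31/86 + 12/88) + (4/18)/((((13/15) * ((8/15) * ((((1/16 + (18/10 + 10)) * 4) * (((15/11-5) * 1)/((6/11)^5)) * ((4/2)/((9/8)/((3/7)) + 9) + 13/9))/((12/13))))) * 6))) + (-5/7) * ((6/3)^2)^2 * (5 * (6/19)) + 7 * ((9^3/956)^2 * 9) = 2921253407329829516032453/16605705647983852191792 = 175.92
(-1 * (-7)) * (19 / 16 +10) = 1253 / 16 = 78.31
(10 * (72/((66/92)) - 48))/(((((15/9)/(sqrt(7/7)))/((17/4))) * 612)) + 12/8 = 81/22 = 3.68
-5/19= -0.26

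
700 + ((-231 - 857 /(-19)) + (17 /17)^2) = 9787 /19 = 515.11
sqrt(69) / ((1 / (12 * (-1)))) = -12 * sqrt(69) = -99.68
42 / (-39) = -14 / 13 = -1.08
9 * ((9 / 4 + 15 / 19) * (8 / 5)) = 4158 / 95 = 43.77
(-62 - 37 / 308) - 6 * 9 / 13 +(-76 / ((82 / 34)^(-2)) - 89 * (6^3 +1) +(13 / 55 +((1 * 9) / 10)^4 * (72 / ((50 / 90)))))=-71367847027227 / 3616112500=-19736.07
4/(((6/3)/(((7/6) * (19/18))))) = 133/54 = 2.46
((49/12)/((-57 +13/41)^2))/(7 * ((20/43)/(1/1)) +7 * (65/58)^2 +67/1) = 60790003/3781025665968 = 0.00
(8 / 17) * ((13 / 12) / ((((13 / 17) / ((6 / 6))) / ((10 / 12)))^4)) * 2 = 3070625 / 2135484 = 1.44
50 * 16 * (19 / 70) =1520 / 7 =217.14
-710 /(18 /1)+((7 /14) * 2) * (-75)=-1030 /9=-114.44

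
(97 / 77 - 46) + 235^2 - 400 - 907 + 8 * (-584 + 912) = 4350289 / 77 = 56497.26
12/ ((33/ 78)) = 312/ 11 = 28.36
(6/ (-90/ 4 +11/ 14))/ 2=-21/ 152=-0.14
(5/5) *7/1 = 7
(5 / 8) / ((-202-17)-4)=-5 / 1784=-0.00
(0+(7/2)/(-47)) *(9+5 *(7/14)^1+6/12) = -0.89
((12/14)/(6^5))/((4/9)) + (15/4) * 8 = 120961/4032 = 30.00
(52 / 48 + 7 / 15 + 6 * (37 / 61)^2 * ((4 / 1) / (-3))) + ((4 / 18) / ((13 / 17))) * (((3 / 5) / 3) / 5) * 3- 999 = -1000.36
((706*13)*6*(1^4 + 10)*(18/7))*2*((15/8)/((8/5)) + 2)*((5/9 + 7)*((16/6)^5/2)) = 407734632448/81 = 5033760894.42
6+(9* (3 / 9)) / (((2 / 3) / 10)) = 51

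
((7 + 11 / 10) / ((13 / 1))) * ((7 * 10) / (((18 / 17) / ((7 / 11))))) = 7497 / 286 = 26.21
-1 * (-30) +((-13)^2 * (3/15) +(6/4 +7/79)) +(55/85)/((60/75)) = 1778063/26860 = 66.20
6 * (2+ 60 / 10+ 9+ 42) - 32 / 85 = 30058 / 85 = 353.62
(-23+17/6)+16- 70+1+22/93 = -13565/186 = -72.93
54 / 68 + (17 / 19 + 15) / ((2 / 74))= 380429 / 646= 588.90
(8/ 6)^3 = 64/ 27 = 2.37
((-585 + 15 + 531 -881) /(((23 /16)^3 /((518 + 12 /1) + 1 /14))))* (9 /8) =-683919360 /3703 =-184693.32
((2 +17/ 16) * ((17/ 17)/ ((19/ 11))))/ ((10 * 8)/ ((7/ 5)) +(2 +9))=3773/ 145008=0.03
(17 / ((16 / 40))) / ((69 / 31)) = 2635 / 138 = 19.09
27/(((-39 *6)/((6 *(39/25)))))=-27/25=-1.08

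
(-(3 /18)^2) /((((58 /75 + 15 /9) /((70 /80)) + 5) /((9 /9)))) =-175 /49068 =-0.00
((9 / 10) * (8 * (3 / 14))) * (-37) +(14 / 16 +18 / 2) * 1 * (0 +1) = -13219 / 280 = -47.21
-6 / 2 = -3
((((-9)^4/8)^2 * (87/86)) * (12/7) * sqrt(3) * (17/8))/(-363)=-63666100359 * sqrt(3)/9323776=-11827.07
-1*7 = -7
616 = 616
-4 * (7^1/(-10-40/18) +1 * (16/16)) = -94/55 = -1.71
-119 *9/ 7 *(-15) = 2295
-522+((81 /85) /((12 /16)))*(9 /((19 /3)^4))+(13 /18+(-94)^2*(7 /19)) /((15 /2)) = -87.85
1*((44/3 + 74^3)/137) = 1215716/411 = 2957.95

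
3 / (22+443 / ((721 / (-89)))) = -721 / 7855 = -0.09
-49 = -49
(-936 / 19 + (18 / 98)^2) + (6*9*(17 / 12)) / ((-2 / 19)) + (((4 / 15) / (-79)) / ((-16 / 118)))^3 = -775.98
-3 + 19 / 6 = 1 / 6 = 0.17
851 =851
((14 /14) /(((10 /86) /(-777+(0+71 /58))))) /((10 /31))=-11995667 /580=-20682.18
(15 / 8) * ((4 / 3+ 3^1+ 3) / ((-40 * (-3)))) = 11 / 96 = 0.11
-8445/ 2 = -4222.50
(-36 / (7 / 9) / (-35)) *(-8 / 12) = -216 / 245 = -0.88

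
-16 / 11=-1.45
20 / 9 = 2.22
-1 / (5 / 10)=-2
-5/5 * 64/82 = -32/41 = -0.78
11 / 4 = 2.75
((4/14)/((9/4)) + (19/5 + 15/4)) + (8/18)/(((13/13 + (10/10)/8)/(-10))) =42257/11340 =3.73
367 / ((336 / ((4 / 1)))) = 367 / 84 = 4.37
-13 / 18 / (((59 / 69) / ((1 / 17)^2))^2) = -6877 / 581473202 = -0.00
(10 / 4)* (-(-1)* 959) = 4795 / 2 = 2397.50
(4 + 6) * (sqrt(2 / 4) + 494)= 4947.07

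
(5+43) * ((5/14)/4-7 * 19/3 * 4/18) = -29522/63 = -468.60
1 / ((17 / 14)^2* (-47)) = -196 / 13583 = -0.01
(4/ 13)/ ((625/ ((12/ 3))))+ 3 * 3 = 73141/ 8125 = 9.00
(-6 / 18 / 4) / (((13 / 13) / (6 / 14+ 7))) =-13 / 21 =-0.62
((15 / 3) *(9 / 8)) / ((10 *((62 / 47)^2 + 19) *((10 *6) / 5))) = 6627 / 2932160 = 0.00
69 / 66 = 23 / 22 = 1.05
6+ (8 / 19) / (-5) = 562 / 95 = 5.92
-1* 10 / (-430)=1 / 43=0.02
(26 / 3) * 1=26 / 3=8.67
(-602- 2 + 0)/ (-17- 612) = 604/ 629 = 0.96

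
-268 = -268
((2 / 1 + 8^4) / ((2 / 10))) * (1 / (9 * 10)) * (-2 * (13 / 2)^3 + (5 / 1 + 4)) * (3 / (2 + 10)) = -1475963 / 48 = -30749.23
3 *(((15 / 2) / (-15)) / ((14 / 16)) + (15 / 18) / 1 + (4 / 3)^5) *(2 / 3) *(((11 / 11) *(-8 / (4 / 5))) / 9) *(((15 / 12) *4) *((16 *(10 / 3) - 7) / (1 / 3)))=-105827650 / 15309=-6912.77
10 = 10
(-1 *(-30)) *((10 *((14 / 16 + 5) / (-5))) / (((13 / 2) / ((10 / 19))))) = -7050 / 247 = -28.54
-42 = -42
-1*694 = -694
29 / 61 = 0.48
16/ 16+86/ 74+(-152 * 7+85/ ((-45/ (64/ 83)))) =-1063.29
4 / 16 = 1 / 4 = 0.25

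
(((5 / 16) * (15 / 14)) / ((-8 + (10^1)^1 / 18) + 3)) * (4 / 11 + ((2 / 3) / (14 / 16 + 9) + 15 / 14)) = -2467845 / 21801472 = -0.11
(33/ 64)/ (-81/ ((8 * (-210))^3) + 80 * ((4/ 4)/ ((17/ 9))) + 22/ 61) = 93902424000/ 7778735107111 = 0.01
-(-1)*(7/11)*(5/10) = 0.32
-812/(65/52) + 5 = -3223/5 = -644.60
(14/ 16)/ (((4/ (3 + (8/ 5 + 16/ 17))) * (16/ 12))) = 9891/ 10880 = 0.91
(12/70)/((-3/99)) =-198/35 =-5.66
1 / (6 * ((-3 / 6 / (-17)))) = 17 / 3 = 5.67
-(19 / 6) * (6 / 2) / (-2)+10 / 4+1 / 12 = 22 / 3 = 7.33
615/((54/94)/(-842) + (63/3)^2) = 8112670/5817369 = 1.39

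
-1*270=-270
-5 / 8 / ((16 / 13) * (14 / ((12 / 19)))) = -195 / 8512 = -0.02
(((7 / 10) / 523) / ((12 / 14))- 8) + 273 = 8315749 / 31380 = 265.00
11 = 11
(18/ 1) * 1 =18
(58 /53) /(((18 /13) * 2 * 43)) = 377 /41022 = 0.01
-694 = -694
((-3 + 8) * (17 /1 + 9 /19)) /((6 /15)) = 4150 /19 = 218.42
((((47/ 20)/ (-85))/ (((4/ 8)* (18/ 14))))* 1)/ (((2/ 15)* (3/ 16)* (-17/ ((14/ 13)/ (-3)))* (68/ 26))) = -9212/ 663255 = -0.01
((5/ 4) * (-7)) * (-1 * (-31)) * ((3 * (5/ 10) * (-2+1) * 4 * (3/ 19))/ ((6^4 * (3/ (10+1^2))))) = 11935/ 16416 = 0.73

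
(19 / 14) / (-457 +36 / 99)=-209 / 70322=-0.00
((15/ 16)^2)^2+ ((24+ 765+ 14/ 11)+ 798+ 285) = 1874.05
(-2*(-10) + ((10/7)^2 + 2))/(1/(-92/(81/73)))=-7911448/3969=-1993.31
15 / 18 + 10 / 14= 65 / 42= 1.55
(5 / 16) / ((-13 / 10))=-25 / 104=-0.24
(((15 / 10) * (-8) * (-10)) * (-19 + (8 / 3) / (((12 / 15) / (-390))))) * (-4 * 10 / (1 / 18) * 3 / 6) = 56980800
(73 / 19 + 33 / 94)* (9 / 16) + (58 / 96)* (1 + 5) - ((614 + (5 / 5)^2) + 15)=-17831891 / 28576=-624.02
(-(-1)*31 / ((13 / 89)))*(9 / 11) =173.64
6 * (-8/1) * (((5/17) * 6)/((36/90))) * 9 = -1905.88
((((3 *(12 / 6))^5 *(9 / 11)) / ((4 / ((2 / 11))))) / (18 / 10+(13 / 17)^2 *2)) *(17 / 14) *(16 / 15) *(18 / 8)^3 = 5221939266 / 3634477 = 1436.78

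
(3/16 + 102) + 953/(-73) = 104107/1168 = 89.13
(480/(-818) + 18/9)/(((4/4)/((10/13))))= 1.09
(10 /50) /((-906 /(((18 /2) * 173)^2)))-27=-848853 /1510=-562.15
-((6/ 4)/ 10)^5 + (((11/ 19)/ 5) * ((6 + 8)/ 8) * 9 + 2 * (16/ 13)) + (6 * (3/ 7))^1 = 37936059853/ 5532800000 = 6.86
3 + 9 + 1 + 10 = 23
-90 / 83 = -1.08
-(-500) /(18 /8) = 2000 /9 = 222.22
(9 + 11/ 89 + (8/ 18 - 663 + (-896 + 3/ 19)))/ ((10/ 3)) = -11789201/ 25365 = -464.78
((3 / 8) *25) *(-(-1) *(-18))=-675 / 4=-168.75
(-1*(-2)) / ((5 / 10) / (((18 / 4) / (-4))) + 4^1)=9 / 16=0.56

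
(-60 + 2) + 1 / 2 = -115 / 2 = -57.50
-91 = -91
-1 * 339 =-339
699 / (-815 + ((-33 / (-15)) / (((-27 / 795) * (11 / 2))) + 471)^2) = 0.00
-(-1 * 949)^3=854670349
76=76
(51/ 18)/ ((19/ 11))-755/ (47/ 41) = -656.98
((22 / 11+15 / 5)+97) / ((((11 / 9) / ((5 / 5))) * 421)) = 918 / 4631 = 0.20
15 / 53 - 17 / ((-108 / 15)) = 5045 / 1908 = 2.64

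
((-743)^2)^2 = 304758098401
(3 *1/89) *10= 0.34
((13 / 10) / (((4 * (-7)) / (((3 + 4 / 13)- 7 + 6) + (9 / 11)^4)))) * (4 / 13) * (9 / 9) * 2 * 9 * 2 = -9441414 / 6661655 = -1.42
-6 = -6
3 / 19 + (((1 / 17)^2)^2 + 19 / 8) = 32155737 / 12695192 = 2.53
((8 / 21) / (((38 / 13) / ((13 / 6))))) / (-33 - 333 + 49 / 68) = -22984 / 29732283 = -0.00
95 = 95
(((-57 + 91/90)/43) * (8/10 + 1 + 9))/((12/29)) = -146131/4300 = -33.98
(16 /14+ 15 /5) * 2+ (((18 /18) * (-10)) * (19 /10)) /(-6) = 481 /42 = 11.45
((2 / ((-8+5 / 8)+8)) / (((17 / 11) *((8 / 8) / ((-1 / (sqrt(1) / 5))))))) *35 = -6160 / 17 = -362.35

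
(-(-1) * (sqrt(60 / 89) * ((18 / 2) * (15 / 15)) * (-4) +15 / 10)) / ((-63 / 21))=-1 / 2 +24 * sqrt(1335) / 89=9.35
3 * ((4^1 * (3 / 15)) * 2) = 24 / 5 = 4.80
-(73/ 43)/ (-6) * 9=219/ 86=2.55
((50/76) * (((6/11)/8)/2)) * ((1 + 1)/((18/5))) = 125/10032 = 0.01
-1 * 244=-244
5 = 5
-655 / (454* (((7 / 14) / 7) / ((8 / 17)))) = -36680 / 3859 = -9.51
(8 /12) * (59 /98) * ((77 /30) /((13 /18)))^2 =21417 /4225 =5.07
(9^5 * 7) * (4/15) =551124/5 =110224.80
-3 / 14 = -0.21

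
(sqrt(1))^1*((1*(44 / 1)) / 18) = 22 / 9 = 2.44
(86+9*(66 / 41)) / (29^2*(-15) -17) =-515 / 64739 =-0.01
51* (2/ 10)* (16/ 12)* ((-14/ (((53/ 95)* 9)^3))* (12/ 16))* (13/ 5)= -106108730/ 36177111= -2.93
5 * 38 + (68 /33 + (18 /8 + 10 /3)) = 26089 /132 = 197.64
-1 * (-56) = 56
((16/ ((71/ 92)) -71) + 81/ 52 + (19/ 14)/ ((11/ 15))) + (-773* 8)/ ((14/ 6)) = -766755163/ 284284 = -2697.14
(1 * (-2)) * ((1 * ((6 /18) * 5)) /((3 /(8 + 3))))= -12.22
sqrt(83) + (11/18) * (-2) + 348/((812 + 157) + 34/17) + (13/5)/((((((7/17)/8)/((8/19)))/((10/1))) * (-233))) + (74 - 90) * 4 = -17813168537/270812871 + sqrt(83) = -56.67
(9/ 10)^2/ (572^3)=81/ 18714924800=0.00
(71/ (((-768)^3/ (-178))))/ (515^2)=6319/ 60071451033600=0.00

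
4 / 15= 0.27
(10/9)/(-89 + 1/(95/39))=-475/37872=-0.01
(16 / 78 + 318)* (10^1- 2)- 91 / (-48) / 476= 36005603 / 14144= 2545.65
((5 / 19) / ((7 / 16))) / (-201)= -80 / 26733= -0.00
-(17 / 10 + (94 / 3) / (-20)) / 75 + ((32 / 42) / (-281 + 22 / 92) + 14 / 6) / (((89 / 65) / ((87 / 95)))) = 5950738637 / 3821871375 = 1.56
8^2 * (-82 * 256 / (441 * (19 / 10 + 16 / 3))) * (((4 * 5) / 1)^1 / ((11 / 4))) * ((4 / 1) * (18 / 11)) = -25794969600 / 1286593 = -20049.05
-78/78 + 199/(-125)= -324/125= -2.59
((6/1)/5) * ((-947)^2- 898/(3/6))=5370078/5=1074015.60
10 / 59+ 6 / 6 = 69 / 59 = 1.17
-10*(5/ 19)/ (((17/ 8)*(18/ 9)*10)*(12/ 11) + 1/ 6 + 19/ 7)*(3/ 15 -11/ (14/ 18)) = 322080/ 432269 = 0.75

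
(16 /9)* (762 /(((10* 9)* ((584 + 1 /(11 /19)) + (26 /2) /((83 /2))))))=1855216 /72232425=0.03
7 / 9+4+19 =214 / 9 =23.78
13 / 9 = 1.44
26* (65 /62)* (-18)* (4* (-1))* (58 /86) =1764360 /1333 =1323.60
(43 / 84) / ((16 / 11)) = 473 / 1344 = 0.35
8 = 8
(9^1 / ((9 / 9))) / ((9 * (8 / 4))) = 1 / 2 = 0.50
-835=-835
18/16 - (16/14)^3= -1009/2744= -0.37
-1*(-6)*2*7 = 84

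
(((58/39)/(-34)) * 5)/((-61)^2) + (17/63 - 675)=-34956074273/51807483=-674.73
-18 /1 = -18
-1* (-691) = 691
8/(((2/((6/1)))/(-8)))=-192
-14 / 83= -0.17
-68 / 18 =-34 / 9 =-3.78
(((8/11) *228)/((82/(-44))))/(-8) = 456/41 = 11.12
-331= -331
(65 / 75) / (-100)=-13 / 1500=-0.01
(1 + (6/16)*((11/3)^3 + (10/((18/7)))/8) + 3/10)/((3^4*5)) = 57509/1166400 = 0.05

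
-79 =-79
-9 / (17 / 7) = -63 / 17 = -3.71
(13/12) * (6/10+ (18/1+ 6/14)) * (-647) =-933621/70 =-13337.44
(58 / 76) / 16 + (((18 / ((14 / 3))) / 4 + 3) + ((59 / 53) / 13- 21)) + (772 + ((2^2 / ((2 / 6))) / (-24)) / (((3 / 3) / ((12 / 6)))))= 2211303779 / 2932384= 754.10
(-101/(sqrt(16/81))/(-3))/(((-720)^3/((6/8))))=-101/663552000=-0.00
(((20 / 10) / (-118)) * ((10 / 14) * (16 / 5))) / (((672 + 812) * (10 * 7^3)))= -0.00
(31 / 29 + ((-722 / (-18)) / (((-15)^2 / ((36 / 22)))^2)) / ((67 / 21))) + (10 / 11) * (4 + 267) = 109073068757 / 440818125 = 247.43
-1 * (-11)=11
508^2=258064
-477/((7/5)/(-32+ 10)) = 52470/7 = 7495.71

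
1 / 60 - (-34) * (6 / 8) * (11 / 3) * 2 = 187.02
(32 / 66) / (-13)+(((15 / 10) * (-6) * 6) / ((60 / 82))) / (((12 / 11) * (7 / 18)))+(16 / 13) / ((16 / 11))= -5199643 / 30030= -173.15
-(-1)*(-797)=-797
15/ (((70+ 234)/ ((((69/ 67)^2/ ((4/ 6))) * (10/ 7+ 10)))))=1071225/ 1194074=0.90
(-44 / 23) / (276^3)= -11 / 120891312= -0.00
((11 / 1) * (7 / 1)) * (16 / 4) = 308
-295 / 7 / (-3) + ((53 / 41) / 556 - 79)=-31092631 / 478716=-64.95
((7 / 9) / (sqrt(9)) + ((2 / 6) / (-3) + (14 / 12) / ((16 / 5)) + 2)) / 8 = 2171 / 6912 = 0.31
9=9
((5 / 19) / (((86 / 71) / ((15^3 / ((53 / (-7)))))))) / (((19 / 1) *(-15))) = 0.34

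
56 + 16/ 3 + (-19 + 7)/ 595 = 109444/ 1785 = 61.31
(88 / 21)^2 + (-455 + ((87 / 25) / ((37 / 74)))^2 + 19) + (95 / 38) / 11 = -369.77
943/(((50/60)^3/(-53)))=-10795464/125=-86363.71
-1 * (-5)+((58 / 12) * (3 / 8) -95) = -1411 / 16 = -88.19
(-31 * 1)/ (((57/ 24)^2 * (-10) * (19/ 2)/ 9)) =17856/ 34295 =0.52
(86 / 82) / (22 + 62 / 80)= 1720 / 37351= 0.05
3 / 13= 0.23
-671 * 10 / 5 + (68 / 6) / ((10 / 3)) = -6693 / 5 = -1338.60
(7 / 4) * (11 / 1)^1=77 / 4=19.25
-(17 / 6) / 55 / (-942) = 17 / 310860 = 0.00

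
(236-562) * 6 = -1956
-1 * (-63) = 63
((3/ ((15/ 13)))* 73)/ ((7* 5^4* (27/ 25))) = 949/ 23625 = 0.04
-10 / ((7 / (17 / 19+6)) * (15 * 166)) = -131 / 33117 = -0.00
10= 10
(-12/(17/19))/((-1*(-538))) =-114/4573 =-0.02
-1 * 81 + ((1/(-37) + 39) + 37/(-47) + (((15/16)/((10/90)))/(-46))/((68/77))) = -3744350697/87033472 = -43.02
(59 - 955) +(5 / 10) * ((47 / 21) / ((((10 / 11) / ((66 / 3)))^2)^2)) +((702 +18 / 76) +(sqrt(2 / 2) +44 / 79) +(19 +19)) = 7558150030516 / 19700625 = 383650.27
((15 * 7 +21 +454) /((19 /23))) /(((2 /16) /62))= 6616640 /19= 348244.21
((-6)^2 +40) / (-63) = -76 / 63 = -1.21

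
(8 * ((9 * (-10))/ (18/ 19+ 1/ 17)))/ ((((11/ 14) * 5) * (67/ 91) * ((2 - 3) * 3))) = 1519392/ 18425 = 82.46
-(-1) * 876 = 876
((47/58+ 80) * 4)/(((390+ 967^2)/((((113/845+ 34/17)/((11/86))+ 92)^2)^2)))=48208.25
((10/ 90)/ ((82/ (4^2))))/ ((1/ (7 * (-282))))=-5264/ 123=-42.80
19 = 19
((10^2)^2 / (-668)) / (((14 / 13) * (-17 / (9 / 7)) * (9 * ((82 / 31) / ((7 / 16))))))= 251875 / 13036688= 0.02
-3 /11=-0.27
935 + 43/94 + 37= 91411/94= 972.46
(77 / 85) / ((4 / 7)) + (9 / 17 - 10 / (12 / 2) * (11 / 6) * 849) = -2643893 / 1020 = -2592.05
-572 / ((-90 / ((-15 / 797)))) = -286 / 2391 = -0.12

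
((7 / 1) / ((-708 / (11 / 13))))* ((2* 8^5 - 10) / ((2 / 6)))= -2522751 / 1534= -1644.56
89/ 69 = 1.29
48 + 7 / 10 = 487 / 10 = 48.70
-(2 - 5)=3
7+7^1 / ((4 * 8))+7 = 14.22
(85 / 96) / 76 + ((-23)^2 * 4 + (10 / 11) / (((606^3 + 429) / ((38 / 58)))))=73066955774892953 / 34530507318912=2116.01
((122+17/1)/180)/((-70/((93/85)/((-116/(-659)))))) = -2839631/41412000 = -0.07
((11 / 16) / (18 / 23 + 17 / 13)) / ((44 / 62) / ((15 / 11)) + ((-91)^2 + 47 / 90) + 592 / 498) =0.00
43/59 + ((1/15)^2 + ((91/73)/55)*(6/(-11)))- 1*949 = -111193382383/117258075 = -948.28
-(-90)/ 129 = 0.70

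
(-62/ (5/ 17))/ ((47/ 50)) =-10540/ 47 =-224.26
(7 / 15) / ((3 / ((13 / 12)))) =91 / 540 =0.17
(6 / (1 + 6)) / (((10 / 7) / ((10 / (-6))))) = -1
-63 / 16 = -3.94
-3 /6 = -1 /2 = -0.50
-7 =-7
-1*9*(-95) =855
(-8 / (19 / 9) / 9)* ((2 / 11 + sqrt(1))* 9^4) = -682344 / 209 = -3264.80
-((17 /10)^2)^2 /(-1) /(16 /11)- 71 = -10441269 /160000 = -65.26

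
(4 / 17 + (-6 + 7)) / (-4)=-21 / 68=-0.31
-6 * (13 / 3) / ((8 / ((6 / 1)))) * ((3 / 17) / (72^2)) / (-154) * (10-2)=13 / 376992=0.00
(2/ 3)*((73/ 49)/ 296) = 73/ 21756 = 0.00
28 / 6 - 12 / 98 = 668 / 147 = 4.54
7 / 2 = 3.50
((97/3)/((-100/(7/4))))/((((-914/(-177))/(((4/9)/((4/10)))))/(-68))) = 681037/82260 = 8.28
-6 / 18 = -0.33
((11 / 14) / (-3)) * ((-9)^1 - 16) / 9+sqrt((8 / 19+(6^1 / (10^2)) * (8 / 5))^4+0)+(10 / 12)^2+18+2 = 21.69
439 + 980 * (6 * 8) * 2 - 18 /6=94516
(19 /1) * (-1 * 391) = -7429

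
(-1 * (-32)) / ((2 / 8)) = 128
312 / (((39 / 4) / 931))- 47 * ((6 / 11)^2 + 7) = 3563331 / 121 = 29449.02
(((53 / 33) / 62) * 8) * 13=2756 / 1023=2.69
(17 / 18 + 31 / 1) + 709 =13337 / 18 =740.94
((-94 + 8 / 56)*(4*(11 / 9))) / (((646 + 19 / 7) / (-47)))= 150964 / 4541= 33.24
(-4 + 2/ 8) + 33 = 117/ 4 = 29.25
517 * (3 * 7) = 10857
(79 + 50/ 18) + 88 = 1528/ 9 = 169.78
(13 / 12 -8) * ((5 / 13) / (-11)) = 415 / 1716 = 0.24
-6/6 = -1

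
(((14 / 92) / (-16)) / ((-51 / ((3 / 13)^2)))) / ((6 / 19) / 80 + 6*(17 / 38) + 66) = 665 / 4599362716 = 0.00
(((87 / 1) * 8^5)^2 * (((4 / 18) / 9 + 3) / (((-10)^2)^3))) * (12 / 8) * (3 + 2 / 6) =691372294144 / 5625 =122910630.07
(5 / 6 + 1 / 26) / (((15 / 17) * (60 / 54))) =289 / 325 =0.89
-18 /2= -9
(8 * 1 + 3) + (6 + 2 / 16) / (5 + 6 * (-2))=81 / 8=10.12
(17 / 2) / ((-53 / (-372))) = 3162 / 53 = 59.66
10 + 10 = 20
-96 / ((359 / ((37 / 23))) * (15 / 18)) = -21312 / 41285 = -0.52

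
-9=-9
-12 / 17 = -0.71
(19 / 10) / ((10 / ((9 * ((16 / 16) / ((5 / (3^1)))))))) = 513 / 500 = 1.03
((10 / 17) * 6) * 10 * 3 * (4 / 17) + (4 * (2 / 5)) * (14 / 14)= 38312 / 1445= 26.51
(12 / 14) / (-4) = -0.21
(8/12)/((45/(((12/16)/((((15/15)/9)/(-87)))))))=-87/10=-8.70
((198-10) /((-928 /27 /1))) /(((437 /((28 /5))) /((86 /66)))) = -127323 /1394030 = -0.09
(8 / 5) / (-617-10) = -8 / 3135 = -0.00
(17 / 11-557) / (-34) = 16.34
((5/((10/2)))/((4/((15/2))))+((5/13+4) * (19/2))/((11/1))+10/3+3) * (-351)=-370503/88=-4210.26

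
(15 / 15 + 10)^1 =11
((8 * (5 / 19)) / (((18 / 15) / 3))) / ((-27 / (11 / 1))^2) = 0.87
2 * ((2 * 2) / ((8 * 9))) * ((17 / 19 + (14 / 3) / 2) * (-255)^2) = 1329400 / 57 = 23322.81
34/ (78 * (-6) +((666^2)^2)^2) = 17/ 19353692553109714309014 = 0.00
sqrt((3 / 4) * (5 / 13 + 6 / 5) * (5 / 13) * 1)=sqrt(309) / 26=0.68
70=70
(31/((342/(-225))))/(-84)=775/3192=0.24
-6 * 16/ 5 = -96/ 5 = -19.20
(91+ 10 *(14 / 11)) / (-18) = -1141 / 198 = -5.76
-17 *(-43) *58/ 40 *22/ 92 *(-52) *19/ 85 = -3388099/ 1150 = -2946.17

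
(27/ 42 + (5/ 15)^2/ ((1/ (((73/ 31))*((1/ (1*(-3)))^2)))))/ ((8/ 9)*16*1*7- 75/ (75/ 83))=23621/ 581994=0.04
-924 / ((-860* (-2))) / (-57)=77 / 8170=0.01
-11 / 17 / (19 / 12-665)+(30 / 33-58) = -84990184 / 1488707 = -57.09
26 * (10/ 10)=26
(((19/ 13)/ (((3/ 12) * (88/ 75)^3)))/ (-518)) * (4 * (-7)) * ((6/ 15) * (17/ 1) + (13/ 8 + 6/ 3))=668503125/ 327788032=2.04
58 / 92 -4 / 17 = 309 / 782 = 0.40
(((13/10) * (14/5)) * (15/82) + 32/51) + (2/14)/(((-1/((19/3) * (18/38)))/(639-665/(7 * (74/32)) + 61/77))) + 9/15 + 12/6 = -105376777753/417008130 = -252.70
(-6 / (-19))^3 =216 / 6859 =0.03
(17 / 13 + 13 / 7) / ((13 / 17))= 4896 / 1183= 4.14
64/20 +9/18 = 37/10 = 3.70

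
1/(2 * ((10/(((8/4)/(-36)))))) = -1/360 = -0.00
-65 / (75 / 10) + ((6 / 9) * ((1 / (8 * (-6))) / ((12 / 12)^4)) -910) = -66145 / 72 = -918.68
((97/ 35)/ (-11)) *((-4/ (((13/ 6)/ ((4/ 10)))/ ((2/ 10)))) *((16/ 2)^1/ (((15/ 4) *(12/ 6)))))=24832/ 625625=0.04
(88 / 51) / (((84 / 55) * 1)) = 1210 / 1071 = 1.13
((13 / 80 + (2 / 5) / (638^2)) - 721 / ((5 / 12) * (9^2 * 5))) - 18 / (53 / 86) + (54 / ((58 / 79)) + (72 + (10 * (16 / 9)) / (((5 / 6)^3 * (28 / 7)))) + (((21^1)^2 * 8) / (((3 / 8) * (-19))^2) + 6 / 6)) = 800769978401531 / 4205505340080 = 190.41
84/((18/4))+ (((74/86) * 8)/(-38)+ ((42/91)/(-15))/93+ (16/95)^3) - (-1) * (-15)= 155555850527/44572354125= 3.49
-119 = -119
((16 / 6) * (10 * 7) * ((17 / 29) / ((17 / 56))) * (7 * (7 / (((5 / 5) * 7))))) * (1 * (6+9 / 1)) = 1097600 / 29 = 37848.28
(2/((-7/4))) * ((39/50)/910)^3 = -27/37515625000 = -0.00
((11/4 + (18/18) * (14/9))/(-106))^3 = -3723875/55568042496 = -0.00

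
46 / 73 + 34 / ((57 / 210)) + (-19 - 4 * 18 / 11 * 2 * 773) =-152758873 / 15257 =-10012.38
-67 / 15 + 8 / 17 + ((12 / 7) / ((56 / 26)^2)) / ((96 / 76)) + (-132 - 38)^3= -13750907805739 / 2798880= -4913003.70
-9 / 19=-0.47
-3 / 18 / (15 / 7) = -0.08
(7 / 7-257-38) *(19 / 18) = -931 / 3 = -310.33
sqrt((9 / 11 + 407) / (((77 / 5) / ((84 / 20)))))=sqrt(13458) / 11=10.55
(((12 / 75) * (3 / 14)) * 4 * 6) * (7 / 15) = 48 / 125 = 0.38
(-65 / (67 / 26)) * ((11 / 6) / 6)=-9295 / 1206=-7.71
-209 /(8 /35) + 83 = -6651 /8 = -831.38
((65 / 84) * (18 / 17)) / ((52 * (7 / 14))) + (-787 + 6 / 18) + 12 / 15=-5610863 / 7140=-785.84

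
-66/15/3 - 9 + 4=-97/15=-6.47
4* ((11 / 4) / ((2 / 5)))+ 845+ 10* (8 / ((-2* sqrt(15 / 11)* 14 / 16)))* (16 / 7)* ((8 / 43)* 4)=1745 / 2-32768* sqrt(165) / 6321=805.91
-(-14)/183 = 14/183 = 0.08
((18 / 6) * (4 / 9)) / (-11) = -4 / 33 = -0.12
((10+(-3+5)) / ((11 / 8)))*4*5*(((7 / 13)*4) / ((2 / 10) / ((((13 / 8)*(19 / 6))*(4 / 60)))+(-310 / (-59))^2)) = 888908160 / 66654401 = 13.34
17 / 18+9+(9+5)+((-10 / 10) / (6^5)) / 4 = 744767 / 31104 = 23.94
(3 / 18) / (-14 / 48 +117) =4 / 2801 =0.00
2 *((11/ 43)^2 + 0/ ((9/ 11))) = 242/ 1849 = 0.13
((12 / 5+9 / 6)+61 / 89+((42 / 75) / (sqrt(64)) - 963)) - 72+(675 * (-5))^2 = 101367392433 / 8900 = 11389594.66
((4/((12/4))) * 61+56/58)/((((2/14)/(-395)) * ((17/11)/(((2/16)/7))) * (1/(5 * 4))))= -77775500/1479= -52586.54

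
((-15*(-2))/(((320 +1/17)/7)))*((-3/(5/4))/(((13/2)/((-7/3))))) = 39984/70733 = 0.57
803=803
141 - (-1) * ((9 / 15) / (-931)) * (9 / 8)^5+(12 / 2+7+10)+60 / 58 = 730027564177 / 4423516160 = 165.03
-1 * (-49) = 49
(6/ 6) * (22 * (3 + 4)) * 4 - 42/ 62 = 19075/ 31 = 615.32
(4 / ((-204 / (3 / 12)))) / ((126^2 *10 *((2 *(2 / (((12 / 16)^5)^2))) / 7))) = -243 / 79859548160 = -0.00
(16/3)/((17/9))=48/17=2.82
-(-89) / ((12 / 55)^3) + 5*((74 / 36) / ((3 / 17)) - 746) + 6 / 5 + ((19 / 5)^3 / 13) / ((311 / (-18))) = 4277608443889 / 873288000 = 4898.28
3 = 3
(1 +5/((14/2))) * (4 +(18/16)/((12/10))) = 237/28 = 8.46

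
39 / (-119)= -39 / 119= -0.33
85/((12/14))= 595/6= 99.17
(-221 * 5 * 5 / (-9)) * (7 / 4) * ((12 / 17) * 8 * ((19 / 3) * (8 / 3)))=2766400 / 27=102459.26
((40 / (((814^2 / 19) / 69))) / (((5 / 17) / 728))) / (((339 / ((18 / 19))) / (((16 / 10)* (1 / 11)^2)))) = 81978624 / 11324593885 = 0.01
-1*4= -4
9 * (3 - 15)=-108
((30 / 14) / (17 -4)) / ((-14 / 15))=-225 / 1274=-0.18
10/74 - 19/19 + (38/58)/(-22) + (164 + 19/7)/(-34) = -8143631/1404557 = -5.80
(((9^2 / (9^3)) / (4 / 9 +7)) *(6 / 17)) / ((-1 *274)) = -3 / 156043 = -0.00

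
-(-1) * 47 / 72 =47 / 72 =0.65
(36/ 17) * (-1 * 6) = -216/ 17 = -12.71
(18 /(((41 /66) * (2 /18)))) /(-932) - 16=-155521 /9553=-16.28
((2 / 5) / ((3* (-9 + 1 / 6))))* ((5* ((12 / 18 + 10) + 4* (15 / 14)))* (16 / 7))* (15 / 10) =-10048 / 2597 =-3.87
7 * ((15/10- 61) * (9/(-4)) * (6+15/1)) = 157437/8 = 19679.62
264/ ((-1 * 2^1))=-132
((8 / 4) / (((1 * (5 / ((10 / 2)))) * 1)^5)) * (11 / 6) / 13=11 / 39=0.28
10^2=100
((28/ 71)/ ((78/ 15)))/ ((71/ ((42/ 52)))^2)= 15435/ 1572660934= 0.00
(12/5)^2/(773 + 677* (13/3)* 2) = 432/498025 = 0.00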